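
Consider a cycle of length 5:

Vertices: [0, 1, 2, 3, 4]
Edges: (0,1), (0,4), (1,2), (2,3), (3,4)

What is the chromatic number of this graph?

This is an odd cycle (C_5). Odd cycles are not bipartite (any 2-coloring forces two adjacent vertices to match), and 3 colors suffice.
Chromatic number = 3.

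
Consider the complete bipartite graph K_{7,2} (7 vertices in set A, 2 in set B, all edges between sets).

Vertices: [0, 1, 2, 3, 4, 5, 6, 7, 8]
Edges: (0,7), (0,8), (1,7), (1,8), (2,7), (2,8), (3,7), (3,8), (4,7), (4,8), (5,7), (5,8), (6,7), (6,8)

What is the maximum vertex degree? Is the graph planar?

Set-A vertices have degree 2; set-B vertices have degree 7. Maximum degree = max(7,2) = 7.
min(7,2) <= 2, so K_{7,2} avoids a K_{3,3} subdivision and is planar.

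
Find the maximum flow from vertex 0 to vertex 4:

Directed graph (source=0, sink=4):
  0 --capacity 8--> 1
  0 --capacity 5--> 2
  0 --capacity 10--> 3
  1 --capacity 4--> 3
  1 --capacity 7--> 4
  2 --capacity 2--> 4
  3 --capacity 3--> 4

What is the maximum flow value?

Computing max flow:
  Flow on (0->1): 7/8
  Flow on (0->2): 2/5
  Flow on (0->3): 3/10
  Flow on (1->4): 7/7
  Flow on (2->4): 2/2
  Flow on (3->4): 3/3
Maximum flow = 12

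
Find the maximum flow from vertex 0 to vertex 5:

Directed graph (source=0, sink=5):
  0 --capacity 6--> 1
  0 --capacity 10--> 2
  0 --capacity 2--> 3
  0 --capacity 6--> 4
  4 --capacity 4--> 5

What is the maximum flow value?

Computing max flow:
  Flow on (0->4): 4/6
  Flow on (4->5): 4/4
Maximum flow = 4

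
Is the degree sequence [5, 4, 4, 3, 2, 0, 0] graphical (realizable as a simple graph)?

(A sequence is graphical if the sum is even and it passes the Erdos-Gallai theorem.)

Sum of degrees = 18. Sum is even but fails Erdos-Gallai. The sequence is NOT graphical.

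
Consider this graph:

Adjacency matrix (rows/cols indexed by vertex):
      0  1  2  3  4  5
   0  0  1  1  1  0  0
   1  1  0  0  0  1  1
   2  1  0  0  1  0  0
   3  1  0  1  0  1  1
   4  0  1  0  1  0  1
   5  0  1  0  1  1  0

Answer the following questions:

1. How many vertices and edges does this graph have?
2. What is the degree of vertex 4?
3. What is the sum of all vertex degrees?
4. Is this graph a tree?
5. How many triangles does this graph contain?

Count: 6 vertices, 9 edges.
Vertex 4 has neighbors [1, 3, 5], degree = 3.
Handshaking lemma: 2 * 9 = 18.
A tree on 6 vertices has 5 edges. This graph has 9 edges (4 extra). Not a tree.
Number of triangles = 3.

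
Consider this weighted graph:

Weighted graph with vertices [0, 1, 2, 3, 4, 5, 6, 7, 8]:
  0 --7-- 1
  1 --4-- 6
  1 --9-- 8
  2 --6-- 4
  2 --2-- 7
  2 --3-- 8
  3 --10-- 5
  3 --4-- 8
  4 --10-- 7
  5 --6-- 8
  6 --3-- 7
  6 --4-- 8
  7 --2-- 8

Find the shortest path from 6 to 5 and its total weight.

Using Dijkstra's algorithm from vertex 6:
Shortest path: 6 -> 8 -> 5
Total weight: 4 + 6 = 10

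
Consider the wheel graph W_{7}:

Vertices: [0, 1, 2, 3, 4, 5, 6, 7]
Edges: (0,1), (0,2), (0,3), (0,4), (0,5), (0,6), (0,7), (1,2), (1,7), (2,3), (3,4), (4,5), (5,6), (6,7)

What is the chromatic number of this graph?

W_{7} = C_{7} plus a hub adjacent to every cycle vertex.
The outer cycle needs 3 colors (odd cycle); the hub is adjacent to all of them so needs a fresh color.
Chromatic number = 3 + 1 = 4.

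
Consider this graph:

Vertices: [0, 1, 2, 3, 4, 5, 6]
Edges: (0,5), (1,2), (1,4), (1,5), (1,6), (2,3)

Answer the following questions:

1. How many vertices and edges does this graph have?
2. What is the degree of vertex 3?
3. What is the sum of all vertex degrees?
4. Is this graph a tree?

Count: 7 vertices, 6 edges.
Vertex 3 has neighbors [2], degree = 1.
Handshaking lemma: 2 * 6 = 12.
A graph is a tree iff it is connected and has exactly n-1 edges. This graph is connected (all 7 vertices in one component) and has 7-1 = 6 edges. It is a tree.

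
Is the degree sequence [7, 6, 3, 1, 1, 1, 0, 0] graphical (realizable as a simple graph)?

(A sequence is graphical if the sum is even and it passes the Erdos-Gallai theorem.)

Sum of degrees = 19. Sum is odd, so the sequence is NOT graphical.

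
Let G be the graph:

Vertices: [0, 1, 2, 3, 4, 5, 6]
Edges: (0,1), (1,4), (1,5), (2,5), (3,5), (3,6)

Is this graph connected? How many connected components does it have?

Checking connectivity: the graph has 1 connected component(s).
All vertices are reachable from each other. The graph IS connected.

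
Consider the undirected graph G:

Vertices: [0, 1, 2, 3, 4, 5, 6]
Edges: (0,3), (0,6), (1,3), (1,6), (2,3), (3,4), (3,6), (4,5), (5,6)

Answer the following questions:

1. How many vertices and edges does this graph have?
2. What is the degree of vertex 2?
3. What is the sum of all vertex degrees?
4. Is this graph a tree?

Count: 7 vertices, 9 edges.
Vertex 2 has neighbors [3], degree = 1.
Handshaking lemma: 2 * 9 = 18.
A tree on 7 vertices has 6 edges. This graph has 9 edges (3 extra). Not a tree.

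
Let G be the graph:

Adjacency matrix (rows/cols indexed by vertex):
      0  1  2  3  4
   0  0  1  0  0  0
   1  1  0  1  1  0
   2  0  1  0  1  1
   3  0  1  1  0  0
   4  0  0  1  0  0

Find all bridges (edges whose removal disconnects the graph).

A bridge is an edge whose removal increases the number of connected components.
Bridges found: (0,1), (2,4)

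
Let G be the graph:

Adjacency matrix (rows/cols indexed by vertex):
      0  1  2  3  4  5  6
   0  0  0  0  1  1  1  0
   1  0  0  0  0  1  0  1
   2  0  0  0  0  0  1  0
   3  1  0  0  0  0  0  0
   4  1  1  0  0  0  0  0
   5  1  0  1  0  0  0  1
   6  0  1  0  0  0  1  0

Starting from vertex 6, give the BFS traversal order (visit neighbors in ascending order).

BFS from vertex 6 (neighbors processed in ascending order):
Visit order: 6, 1, 5, 4, 0, 2, 3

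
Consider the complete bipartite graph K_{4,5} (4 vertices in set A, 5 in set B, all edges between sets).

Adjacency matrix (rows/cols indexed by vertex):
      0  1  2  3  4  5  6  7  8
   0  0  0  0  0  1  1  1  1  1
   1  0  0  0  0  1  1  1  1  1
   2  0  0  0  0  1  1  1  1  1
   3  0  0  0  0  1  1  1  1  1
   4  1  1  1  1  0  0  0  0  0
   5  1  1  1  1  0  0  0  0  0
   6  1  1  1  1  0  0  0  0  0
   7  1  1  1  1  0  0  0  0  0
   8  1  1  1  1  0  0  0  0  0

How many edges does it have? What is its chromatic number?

K_{4,5} has 4 * 5 = 20 edges.
Bipartite graphs have chromatic number 2 (color each partition differently).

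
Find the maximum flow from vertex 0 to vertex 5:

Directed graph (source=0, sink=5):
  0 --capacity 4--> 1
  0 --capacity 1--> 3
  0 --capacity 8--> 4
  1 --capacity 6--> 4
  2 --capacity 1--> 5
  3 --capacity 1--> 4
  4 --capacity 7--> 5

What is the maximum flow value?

Computing max flow:
  Flow on (0->4): 7/8
  Flow on (4->5): 7/7
Maximum flow = 7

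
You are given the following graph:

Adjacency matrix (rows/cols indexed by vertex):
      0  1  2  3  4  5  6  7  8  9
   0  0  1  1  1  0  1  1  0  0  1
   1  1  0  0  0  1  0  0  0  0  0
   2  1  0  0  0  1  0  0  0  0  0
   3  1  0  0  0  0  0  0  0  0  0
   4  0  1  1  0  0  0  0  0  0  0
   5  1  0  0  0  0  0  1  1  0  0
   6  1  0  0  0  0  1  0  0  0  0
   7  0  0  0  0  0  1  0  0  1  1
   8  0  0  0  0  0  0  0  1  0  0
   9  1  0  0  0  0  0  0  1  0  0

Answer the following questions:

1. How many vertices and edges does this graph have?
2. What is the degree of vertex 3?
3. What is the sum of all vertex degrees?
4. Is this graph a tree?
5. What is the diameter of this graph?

Count: 10 vertices, 12 edges.
Vertex 3 has neighbors [0], degree = 1.
Handshaking lemma: 2 * 12 = 24.
A tree on 10 vertices has 9 edges. This graph has 12 edges (3 extra). Not a tree.
Diameter (longest shortest path) = 5.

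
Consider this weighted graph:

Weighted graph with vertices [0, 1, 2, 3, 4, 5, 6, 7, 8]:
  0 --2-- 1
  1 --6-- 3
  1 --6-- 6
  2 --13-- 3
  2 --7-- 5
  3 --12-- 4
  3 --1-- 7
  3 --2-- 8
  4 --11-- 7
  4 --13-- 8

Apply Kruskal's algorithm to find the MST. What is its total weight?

Applying Kruskal's algorithm (sort edges by weight, add if no cycle):
  Add (3,7) w=1
  Add (0,1) w=2
  Add (3,8) w=2
  Add (1,3) w=6
  Add (1,6) w=6
  Add (2,5) w=7
  Add (4,7) w=11
  Skip (3,4) w=12 (creates cycle)
  Add (2,3) w=13
  Skip (4,8) w=13 (creates cycle)
MST weight = 48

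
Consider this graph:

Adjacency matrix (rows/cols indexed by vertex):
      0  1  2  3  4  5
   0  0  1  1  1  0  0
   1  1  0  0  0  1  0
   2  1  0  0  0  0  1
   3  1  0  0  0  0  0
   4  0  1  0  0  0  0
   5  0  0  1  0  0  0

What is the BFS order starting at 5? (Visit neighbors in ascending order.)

BFS from vertex 5 (neighbors processed in ascending order):
Visit order: 5, 2, 0, 1, 3, 4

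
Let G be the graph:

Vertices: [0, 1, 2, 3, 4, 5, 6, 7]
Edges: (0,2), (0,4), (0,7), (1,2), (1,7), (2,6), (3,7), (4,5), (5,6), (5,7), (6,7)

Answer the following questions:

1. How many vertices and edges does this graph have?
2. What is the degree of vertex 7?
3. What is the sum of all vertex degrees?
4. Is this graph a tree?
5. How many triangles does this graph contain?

Count: 8 vertices, 11 edges.
Vertex 7 has neighbors [0, 1, 3, 5, 6], degree = 5.
Handshaking lemma: 2 * 11 = 22.
A tree on 8 vertices has 7 edges. This graph has 11 edges (4 extra). Not a tree.
Number of triangles = 1.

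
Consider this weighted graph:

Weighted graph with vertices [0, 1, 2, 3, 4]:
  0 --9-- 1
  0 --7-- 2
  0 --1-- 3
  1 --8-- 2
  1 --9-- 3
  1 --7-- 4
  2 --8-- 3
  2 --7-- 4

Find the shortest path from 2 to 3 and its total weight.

Using Dijkstra's algorithm from vertex 2:
Shortest path: 2 -> 3
Total weight: 8 = 8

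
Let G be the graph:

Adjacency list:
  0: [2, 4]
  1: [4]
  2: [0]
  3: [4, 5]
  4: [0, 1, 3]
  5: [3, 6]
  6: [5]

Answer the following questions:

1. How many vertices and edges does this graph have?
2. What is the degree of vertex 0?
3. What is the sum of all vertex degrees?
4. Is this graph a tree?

Count: 7 vertices, 6 edges.
Vertex 0 has neighbors [2, 4], degree = 2.
Handshaking lemma: 2 * 6 = 12.
A graph is a tree iff it is connected and has exactly n-1 edges. This graph is connected (all 7 vertices in one component) and has 7-1 = 6 edges. It is a tree.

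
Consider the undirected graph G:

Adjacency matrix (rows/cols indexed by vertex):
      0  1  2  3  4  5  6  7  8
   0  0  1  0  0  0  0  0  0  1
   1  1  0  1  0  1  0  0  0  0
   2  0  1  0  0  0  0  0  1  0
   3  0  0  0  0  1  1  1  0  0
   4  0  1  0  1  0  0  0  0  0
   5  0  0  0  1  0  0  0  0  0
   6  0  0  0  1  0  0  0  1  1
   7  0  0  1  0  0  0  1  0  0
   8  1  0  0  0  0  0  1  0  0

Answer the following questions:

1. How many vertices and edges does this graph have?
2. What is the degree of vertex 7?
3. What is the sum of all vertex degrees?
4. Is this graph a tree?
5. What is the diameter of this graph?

Count: 9 vertices, 10 edges.
Vertex 7 has neighbors [2, 6], degree = 2.
Handshaking lemma: 2 * 10 = 20.
A tree on 9 vertices has 8 edges. This graph has 10 edges (2 extra). Not a tree.
Diameter (longest shortest path) = 4.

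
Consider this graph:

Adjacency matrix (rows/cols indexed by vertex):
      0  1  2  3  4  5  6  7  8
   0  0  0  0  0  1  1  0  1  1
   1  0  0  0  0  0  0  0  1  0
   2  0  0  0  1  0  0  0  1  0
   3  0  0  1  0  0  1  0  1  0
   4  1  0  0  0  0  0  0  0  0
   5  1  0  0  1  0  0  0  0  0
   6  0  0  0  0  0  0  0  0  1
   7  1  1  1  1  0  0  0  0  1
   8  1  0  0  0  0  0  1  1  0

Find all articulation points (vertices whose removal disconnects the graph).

An articulation point is a vertex whose removal disconnects the graph.
Articulation points: [0, 7, 8]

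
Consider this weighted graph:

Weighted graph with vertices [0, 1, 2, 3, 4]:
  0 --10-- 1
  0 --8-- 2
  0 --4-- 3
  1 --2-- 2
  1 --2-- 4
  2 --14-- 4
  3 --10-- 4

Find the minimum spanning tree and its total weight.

Applying Kruskal's algorithm (sort edges by weight, add if no cycle):
  Add (1,2) w=2
  Add (1,4) w=2
  Add (0,3) w=4
  Add (0,2) w=8
  Skip (0,1) w=10 (creates cycle)
  Skip (3,4) w=10 (creates cycle)
  Skip (2,4) w=14 (creates cycle)
MST weight = 16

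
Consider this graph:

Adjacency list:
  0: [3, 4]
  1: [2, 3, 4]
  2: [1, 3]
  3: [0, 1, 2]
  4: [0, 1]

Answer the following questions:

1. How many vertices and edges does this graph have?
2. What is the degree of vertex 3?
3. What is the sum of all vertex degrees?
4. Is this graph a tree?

Count: 5 vertices, 6 edges.
Vertex 3 has neighbors [0, 1, 2], degree = 3.
Handshaking lemma: 2 * 6 = 12.
A tree on 5 vertices has 4 edges. This graph has 6 edges (2 extra). Not a tree.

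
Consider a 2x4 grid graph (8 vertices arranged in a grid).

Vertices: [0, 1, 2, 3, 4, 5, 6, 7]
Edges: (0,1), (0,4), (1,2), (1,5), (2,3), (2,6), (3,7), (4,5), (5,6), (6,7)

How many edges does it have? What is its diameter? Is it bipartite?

A 2x4 grid has 4 vertical edges and 6 horizontal edges.
Total edges = 4 + 6 = 10.
Diameter = (2-1) + (4-1) = 4 (corner to opposite corner).
Grid graphs are bipartite (checkerboard coloring).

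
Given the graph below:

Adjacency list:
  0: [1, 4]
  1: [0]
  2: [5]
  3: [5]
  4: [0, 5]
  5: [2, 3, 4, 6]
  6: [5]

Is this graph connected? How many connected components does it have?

Checking connectivity: the graph has 1 connected component(s).
All vertices are reachable from each other. The graph IS connected.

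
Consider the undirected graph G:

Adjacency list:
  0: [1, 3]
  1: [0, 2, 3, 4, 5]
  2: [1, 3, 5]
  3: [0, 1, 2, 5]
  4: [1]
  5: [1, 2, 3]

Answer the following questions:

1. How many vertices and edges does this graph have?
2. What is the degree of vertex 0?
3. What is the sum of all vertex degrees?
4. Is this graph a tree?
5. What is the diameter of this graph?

Count: 6 vertices, 9 edges.
Vertex 0 has neighbors [1, 3], degree = 2.
Handshaking lemma: 2 * 9 = 18.
A tree on 6 vertices has 5 edges. This graph has 9 edges (4 extra). Not a tree.
Diameter (longest shortest path) = 2.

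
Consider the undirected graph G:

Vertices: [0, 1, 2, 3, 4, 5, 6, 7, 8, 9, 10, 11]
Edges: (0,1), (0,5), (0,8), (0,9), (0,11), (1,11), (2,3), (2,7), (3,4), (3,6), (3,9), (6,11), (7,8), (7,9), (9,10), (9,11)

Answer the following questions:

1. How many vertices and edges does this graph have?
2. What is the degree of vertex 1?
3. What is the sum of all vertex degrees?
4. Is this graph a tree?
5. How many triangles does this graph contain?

Count: 12 vertices, 16 edges.
Vertex 1 has neighbors [0, 11], degree = 2.
Handshaking lemma: 2 * 16 = 32.
A tree on 12 vertices has 11 edges. This graph has 16 edges (5 extra). Not a tree.
Number of triangles = 2.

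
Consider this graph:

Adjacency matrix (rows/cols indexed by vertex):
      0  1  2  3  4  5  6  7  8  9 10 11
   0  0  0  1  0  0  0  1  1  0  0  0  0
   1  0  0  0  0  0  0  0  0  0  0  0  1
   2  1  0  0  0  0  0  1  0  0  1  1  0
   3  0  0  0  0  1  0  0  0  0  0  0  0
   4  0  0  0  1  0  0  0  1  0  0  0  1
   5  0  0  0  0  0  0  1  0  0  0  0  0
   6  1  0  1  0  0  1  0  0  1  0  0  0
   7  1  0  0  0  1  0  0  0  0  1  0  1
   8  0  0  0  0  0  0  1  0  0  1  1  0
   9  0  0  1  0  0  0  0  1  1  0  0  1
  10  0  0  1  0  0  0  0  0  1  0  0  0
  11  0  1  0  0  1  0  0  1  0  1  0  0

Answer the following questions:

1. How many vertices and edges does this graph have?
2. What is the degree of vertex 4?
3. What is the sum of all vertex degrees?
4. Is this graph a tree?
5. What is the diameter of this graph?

Count: 12 vertices, 17 edges.
Vertex 4 has neighbors [3, 7, 11], degree = 3.
Handshaking lemma: 2 * 17 = 34.
A tree on 12 vertices has 11 edges. This graph has 17 edges (6 extra). Not a tree.
Diameter (longest shortest path) = 5.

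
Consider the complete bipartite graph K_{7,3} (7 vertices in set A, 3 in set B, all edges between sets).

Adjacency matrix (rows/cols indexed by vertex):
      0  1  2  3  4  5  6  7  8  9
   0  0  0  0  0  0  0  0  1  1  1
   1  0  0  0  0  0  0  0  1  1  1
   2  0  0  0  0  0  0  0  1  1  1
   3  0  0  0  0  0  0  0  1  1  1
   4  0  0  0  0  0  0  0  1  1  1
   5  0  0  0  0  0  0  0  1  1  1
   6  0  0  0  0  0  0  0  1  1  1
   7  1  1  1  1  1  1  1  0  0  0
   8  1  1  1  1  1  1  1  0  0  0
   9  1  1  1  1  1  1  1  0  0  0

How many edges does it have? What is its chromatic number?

K_{7,3} has 7 * 3 = 21 edges.
Bipartite graphs have chromatic number 2 (color each partition differently).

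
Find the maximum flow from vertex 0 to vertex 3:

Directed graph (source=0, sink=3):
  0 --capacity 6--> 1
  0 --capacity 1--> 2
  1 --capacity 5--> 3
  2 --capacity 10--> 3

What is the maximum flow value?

Computing max flow:
  Flow on (0->1): 5/6
  Flow on (0->2): 1/1
  Flow on (1->3): 5/5
  Flow on (2->3): 1/10
Maximum flow = 6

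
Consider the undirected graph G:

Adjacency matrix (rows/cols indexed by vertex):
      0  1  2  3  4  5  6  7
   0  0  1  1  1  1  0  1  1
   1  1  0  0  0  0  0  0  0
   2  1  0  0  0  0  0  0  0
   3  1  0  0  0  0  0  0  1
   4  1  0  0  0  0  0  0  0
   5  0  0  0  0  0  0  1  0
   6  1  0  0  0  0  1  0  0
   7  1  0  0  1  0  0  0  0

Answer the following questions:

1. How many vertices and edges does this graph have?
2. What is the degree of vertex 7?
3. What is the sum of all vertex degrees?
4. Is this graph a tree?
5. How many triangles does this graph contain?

Count: 8 vertices, 8 edges.
Vertex 7 has neighbors [0, 3], degree = 2.
Handshaking lemma: 2 * 8 = 16.
A tree on 8 vertices has 7 edges. This graph has 8 edges (1 extra). Not a tree.
Number of triangles = 1.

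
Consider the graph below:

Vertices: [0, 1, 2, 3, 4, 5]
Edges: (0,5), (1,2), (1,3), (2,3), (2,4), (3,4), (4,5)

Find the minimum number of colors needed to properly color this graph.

The graph has a maximum clique of size 3 (lower bound on chromatic number).
A valid 3-coloring: {0: 1, 1: 2, 2: 0, 3: 1, 4: 2, 5: 0}.
Chromatic number = 3.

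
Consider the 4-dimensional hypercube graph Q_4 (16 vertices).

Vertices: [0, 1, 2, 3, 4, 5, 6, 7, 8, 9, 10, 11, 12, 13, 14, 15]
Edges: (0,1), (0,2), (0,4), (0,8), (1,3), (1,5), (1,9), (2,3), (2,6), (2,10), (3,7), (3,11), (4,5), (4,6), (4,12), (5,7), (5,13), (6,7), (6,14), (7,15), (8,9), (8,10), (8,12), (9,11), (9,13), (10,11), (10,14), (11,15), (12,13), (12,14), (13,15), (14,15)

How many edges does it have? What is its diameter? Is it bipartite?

The 4-dimensional hypercube Q_4 has 16 vertices and each vertex has degree 4.
Total edges = 16 * 4 / 2 = 32.
Diameter = 4 (max Hamming distance between binary labels).
Hypercubes are bipartite (partition by parity of binary representation).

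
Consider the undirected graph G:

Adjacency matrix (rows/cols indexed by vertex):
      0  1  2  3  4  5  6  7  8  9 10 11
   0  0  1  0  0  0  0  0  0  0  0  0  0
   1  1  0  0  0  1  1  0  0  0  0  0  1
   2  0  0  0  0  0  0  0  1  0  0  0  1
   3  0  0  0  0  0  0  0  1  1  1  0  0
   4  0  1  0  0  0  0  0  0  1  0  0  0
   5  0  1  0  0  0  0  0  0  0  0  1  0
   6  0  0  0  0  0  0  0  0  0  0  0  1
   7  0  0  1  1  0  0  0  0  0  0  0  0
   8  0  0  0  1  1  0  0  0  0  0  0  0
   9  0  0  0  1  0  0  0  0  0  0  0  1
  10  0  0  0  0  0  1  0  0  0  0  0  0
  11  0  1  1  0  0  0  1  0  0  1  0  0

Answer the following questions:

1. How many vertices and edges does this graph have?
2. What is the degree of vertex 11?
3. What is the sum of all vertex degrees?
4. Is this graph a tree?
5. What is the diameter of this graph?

Count: 12 vertices, 13 edges.
Vertex 11 has neighbors [1, 2, 6, 9], degree = 4.
Handshaking lemma: 2 * 13 = 26.
A tree on 12 vertices has 11 edges. This graph has 13 edges (2 extra). Not a tree.
Diameter (longest shortest path) = 5.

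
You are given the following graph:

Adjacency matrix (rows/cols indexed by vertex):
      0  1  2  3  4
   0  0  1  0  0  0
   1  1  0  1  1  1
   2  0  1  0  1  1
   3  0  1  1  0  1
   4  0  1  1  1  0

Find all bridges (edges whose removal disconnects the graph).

A bridge is an edge whose removal increases the number of connected components.
Bridges found: (0,1)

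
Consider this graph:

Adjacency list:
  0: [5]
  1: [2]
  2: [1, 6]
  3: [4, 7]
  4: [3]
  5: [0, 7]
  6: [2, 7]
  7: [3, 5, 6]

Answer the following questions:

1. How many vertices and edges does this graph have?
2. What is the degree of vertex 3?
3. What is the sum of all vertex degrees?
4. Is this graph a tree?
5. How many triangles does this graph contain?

Count: 8 vertices, 7 edges.
Vertex 3 has neighbors [4, 7], degree = 2.
Handshaking lemma: 2 * 7 = 14.
A graph is a tree iff it is connected and has exactly n-1 edges. This graph is connected (all 8 vertices in one component) and has 8-1 = 7 edges. It is a tree.
Number of triangles = 0.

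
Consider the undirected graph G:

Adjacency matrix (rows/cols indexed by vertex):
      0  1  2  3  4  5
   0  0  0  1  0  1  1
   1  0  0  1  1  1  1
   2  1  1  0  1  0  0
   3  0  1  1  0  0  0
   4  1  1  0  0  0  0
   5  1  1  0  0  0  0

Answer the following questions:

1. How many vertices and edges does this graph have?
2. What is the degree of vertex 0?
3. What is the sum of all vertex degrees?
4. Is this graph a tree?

Count: 6 vertices, 8 edges.
Vertex 0 has neighbors [2, 4, 5], degree = 3.
Handshaking lemma: 2 * 8 = 16.
A tree on 6 vertices has 5 edges. This graph has 8 edges (3 extra). Not a tree.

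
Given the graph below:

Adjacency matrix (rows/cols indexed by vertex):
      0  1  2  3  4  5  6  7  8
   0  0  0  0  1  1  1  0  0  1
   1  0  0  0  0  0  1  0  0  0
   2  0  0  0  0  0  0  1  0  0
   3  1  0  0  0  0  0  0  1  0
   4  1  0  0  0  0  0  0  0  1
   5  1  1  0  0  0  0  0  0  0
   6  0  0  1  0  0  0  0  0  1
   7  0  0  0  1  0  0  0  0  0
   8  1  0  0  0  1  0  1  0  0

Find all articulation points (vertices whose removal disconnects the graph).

An articulation point is a vertex whose removal disconnects the graph.
Articulation points: [0, 3, 5, 6, 8]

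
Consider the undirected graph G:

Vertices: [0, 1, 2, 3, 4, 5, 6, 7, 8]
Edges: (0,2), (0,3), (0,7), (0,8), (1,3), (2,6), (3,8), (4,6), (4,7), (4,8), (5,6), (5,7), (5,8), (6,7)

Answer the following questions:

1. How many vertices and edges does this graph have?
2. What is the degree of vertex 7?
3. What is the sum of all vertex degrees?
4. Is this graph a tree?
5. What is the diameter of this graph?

Count: 9 vertices, 14 edges.
Vertex 7 has neighbors [0, 4, 5, 6], degree = 4.
Handshaking lemma: 2 * 14 = 28.
A tree on 9 vertices has 8 edges. This graph has 14 edges (6 extra). Not a tree.
Diameter (longest shortest path) = 4.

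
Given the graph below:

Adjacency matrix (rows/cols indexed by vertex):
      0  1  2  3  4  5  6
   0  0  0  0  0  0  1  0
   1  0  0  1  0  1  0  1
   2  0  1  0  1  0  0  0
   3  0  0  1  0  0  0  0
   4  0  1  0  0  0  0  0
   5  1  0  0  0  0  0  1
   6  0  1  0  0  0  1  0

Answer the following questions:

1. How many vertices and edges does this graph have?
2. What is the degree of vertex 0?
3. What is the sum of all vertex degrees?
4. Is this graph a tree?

Count: 7 vertices, 6 edges.
Vertex 0 has neighbors [5], degree = 1.
Handshaking lemma: 2 * 6 = 12.
A graph is a tree iff it is connected and has exactly n-1 edges. This graph is connected (all 7 vertices in one component) and has 7-1 = 6 edges. It is a tree.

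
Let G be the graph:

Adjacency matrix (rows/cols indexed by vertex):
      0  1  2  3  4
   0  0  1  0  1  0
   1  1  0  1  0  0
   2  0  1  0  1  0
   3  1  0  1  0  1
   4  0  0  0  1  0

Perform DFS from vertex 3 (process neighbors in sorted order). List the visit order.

DFS from vertex 3 (neighbors processed in ascending order):
Visit order: 3, 0, 1, 2, 4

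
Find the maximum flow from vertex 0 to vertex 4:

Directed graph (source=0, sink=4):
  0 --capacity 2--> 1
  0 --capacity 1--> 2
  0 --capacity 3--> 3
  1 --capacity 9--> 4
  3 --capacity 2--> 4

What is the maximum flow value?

Computing max flow:
  Flow on (0->1): 2/2
  Flow on (0->3): 2/3
  Flow on (1->4): 2/9
  Flow on (3->4): 2/2
Maximum flow = 4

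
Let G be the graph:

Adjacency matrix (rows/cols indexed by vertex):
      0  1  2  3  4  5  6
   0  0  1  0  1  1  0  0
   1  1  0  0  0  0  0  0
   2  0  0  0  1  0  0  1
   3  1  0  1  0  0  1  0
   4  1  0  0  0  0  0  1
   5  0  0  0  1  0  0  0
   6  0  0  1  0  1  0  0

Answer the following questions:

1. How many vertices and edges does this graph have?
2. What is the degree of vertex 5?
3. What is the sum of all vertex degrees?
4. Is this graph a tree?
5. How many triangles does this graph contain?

Count: 7 vertices, 7 edges.
Vertex 5 has neighbors [3], degree = 1.
Handshaking lemma: 2 * 7 = 14.
A tree on 7 vertices has 6 edges. This graph has 7 edges (1 extra). Not a tree.
Number of triangles = 0.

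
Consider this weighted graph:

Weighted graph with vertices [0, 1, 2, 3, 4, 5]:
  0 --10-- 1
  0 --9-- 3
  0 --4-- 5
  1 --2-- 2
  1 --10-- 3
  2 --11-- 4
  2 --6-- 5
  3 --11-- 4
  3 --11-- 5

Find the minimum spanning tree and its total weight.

Applying Kruskal's algorithm (sort edges by weight, add if no cycle):
  Add (1,2) w=2
  Add (0,5) w=4
  Add (2,5) w=6
  Add (0,3) w=9
  Skip (0,1) w=10 (creates cycle)
  Skip (1,3) w=10 (creates cycle)
  Add (2,4) w=11
  Skip (3,4) w=11 (creates cycle)
  Skip (3,5) w=11 (creates cycle)
MST weight = 32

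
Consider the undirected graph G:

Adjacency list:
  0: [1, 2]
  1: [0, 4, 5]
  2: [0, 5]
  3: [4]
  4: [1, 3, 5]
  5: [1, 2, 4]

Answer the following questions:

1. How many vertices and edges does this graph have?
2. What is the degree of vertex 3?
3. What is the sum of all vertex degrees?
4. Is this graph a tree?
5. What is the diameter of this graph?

Count: 6 vertices, 7 edges.
Vertex 3 has neighbors [4], degree = 1.
Handshaking lemma: 2 * 7 = 14.
A tree on 6 vertices has 5 edges. This graph has 7 edges (2 extra). Not a tree.
Diameter (longest shortest path) = 3.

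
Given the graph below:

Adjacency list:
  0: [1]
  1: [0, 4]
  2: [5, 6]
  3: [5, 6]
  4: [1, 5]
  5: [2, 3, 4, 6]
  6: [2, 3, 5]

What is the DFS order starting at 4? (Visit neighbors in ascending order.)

DFS from vertex 4 (neighbors processed in ascending order):
Visit order: 4, 1, 0, 5, 2, 6, 3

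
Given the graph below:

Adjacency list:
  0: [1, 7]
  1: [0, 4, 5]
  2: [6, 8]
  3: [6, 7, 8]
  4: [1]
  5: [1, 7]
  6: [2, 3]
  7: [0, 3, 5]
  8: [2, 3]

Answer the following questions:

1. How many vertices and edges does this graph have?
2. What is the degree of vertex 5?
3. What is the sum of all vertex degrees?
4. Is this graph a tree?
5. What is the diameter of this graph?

Count: 9 vertices, 10 edges.
Vertex 5 has neighbors [1, 7], degree = 2.
Handshaking lemma: 2 * 10 = 20.
A tree on 9 vertices has 8 edges. This graph has 10 edges (2 extra). Not a tree.
Diameter (longest shortest path) = 6.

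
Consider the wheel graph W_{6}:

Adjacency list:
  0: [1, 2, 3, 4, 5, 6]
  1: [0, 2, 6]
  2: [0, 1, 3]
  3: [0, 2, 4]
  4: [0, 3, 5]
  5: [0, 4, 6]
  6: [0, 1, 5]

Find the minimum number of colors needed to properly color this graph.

W_{6} = C_{6} plus a hub adjacent to every cycle vertex.
The outer cycle needs 2 colors (even cycle); the hub is adjacent to all of them so needs a fresh color.
Chromatic number = 2 + 1 = 3.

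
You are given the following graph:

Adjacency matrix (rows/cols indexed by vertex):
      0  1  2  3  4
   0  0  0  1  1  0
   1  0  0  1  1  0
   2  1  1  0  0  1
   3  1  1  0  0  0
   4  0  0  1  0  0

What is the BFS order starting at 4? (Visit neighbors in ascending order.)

BFS from vertex 4 (neighbors processed in ascending order):
Visit order: 4, 2, 0, 1, 3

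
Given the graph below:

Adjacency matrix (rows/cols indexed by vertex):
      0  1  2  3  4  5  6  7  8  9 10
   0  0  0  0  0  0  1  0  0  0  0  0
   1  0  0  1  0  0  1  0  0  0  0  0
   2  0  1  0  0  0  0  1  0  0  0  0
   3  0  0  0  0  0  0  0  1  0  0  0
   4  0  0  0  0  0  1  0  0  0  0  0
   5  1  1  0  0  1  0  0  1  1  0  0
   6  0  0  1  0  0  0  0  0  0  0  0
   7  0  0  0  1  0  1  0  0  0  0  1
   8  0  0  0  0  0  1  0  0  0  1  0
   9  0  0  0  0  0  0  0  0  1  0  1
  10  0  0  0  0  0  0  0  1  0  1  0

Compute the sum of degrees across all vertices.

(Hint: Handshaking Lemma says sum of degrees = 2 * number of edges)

Count edges: 11 edges.
By Handshaking Lemma: sum of degrees = 2 * 11 = 22.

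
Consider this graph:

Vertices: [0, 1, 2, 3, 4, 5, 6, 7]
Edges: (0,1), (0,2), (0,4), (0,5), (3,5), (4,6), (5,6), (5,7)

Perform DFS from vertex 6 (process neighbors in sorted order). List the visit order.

DFS from vertex 6 (neighbors processed in ascending order):
Visit order: 6, 4, 0, 1, 2, 5, 3, 7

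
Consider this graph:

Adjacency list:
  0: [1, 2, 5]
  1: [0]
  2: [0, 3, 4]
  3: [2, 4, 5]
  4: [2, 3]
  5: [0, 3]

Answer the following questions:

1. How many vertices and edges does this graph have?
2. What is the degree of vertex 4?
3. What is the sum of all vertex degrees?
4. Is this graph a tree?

Count: 6 vertices, 7 edges.
Vertex 4 has neighbors [2, 3], degree = 2.
Handshaking lemma: 2 * 7 = 14.
A tree on 6 vertices has 5 edges. This graph has 7 edges (2 extra). Not a tree.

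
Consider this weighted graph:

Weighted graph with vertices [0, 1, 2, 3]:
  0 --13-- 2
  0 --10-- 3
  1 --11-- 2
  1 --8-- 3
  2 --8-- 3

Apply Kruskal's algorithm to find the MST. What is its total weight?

Applying Kruskal's algorithm (sort edges by weight, add if no cycle):
  Add (1,3) w=8
  Add (2,3) w=8
  Add (0,3) w=10
  Skip (1,2) w=11 (creates cycle)
  Skip (0,2) w=13 (creates cycle)
MST weight = 26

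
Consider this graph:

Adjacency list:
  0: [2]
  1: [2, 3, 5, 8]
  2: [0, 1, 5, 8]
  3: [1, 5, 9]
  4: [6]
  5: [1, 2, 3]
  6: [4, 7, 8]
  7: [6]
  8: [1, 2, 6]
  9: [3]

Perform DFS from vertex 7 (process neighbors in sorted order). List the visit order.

DFS from vertex 7 (neighbors processed in ascending order):
Visit order: 7, 6, 4, 8, 1, 2, 0, 5, 3, 9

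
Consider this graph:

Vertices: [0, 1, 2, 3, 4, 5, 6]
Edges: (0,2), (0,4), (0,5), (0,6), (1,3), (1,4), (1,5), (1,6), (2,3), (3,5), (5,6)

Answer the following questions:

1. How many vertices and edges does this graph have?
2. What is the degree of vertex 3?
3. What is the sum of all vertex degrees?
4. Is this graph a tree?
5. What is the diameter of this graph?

Count: 7 vertices, 11 edges.
Vertex 3 has neighbors [1, 2, 5], degree = 3.
Handshaking lemma: 2 * 11 = 22.
A tree on 7 vertices has 6 edges. This graph has 11 edges (5 extra). Not a tree.
Diameter (longest shortest path) = 2.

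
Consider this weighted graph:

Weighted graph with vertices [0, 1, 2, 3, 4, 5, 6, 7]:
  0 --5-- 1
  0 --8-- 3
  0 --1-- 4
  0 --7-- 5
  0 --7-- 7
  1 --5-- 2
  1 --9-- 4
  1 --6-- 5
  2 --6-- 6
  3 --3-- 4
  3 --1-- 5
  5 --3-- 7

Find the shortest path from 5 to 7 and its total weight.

Using Dijkstra's algorithm from vertex 5:
Shortest path: 5 -> 7
Total weight: 3 = 3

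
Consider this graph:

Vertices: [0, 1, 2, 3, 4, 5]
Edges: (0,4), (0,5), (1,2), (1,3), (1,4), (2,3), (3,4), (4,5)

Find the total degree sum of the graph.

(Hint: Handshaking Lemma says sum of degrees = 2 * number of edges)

Count edges: 8 edges.
By Handshaking Lemma: sum of degrees = 2 * 8 = 16.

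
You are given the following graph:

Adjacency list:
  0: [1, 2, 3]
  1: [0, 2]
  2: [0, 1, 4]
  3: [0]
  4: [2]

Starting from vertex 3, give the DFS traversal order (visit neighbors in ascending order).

DFS from vertex 3 (neighbors processed in ascending order):
Visit order: 3, 0, 1, 2, 4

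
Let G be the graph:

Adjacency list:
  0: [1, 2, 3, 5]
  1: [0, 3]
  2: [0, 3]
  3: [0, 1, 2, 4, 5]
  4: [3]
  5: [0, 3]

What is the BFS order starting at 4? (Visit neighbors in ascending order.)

BFS from vertex 4 (neighbors processed in ascending order):
Visit order: 4, 3, 0, 1, 2, 5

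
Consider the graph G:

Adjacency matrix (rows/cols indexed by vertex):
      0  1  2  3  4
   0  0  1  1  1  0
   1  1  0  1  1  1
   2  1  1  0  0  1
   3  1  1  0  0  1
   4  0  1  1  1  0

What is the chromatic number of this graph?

The graph has a maximum clique of size 3 (lower bound on chromatic number).
A valid 3-coloring: {0: 1, 1: 0, 2: 2, 3: 2, 4: 1}.
Chromatic number = 3.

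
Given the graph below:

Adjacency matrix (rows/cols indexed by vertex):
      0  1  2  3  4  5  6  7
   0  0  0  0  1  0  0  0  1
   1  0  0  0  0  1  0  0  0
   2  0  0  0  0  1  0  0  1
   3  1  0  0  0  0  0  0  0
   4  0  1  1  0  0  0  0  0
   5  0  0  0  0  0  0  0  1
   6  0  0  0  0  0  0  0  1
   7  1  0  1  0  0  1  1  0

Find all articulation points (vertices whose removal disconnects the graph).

An articulation point is a vertex whose removal disconnects the graph.
Articulation points: [0, 2, 4, 7]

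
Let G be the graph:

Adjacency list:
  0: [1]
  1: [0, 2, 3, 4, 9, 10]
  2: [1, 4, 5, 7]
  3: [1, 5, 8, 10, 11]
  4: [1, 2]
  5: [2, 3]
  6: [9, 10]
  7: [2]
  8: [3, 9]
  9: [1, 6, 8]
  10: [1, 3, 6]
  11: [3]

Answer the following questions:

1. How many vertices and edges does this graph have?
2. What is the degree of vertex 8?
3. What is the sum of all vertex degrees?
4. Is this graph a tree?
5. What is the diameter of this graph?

Count: 12 vertices, 16 edges.
Vertex 8 has neighbors [3, 9], degree = 2.
Handshaking lemma: 2 * 16 = 32.
A tree on 12 vertices has 11 edges. This graph has 16 edges (5 extra). Not a tree.
Diameter (longest shortest path) = 4.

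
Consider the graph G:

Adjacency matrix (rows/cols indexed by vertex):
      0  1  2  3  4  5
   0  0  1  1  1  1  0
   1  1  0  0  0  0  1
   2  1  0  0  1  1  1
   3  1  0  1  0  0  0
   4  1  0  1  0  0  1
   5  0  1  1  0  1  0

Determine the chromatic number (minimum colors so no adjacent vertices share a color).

The graph has a maximum clique of size 3 (lower bound on chromatic number).
A valid 3-coloring: {0: 0, 1: 1, 2: 1, 3: 2, 4: 2, 5: 0}.
Chromatic number = 3.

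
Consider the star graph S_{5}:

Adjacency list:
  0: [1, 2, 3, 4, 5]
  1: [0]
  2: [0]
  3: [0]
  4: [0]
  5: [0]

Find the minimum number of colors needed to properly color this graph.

S_{5} has one hub adjacent to 5 leaves; leaves are pairwise non-adjacent.
Color the hub 0 and every leaf 1.
Chromatic number = 2.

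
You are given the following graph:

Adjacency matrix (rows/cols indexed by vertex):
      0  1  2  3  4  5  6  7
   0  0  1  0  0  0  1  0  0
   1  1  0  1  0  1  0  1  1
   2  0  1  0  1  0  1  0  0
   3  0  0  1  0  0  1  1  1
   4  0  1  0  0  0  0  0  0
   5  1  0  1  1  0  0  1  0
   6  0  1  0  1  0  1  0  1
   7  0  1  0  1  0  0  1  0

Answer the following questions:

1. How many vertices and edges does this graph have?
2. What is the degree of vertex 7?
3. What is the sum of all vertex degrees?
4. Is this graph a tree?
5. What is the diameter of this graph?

Count: 8 vertices, 13 edges.
Vertex 7 has neighbors [1, 3, 6], degree = 3.
Handshaking lemma: 2 * 13 = 26.
A tree on 8 vertices has 7 edges. This graph has 13 edges (6 extra). Not a tree.
Diameter (longest shortest path) = 3.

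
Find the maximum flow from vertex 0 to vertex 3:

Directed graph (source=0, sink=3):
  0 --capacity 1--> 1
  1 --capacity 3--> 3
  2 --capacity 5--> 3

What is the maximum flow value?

Computing max flow:
  Flow on (0->1): 1/1
  Flow on (1->3): 1/3
Maximum flow = 1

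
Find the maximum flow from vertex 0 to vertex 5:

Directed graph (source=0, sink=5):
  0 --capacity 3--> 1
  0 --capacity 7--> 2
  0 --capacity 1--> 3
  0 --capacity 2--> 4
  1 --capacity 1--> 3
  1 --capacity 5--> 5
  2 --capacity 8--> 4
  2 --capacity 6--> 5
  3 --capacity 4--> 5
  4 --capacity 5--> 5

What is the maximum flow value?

Computing max flow:
  Flow on (0->1): 3/3
  Flow on (0->2): 7/7
  Flow on (0->3): 1/1
  Flow on (0->4): 2/2
  Flow on (1->5): 3/5
  Flow on (2->4): 1/8
  Flow on (2->5): 6/6
  Flow on (3->5): 1/4
  Flow on (4->5): 3/5
Maximum flow = 13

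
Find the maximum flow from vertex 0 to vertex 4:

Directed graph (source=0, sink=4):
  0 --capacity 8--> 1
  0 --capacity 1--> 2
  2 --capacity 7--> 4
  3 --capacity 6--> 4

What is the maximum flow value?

Computing max flow:
  Flow on (0->2): 1/1
  Flow on (2->4): 1/7
Maximum flow = 1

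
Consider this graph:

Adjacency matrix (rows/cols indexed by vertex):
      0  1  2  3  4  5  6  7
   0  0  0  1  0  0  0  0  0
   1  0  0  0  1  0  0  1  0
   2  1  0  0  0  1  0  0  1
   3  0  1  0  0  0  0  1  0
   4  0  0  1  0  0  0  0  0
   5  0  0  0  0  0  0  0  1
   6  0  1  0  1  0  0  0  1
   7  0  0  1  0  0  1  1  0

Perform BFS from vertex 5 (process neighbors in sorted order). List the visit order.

BFS from vertex 5 (neighbors processed in ascending order):
Visit order: 5, 7, 2, 6, 0, 4, 1, 3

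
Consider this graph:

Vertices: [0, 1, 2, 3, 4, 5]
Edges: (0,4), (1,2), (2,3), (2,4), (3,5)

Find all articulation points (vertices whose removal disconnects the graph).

An articulation point is a vertex whose removal disconnects the graph.
Articulation points: [2, 3, 4]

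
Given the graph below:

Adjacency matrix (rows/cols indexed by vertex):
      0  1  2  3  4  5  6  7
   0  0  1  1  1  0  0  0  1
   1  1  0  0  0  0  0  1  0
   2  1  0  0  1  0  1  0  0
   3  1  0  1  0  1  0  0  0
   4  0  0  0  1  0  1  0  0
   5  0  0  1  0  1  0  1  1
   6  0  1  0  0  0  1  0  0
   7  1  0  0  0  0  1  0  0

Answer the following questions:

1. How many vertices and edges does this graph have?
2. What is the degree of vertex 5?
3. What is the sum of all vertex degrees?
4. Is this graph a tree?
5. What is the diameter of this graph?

Count: 8 vertices, 11 edges.
Vertex 5 has neighbors [2, 4, 6, 7], degree = 4.
Handshaking lemma: 2 * 11 = 22.
A tree on 8 vertices has 7 edges. This graph has 11 edges (4 extra). Not a tree.
Diameter (longest shortest path) = 3.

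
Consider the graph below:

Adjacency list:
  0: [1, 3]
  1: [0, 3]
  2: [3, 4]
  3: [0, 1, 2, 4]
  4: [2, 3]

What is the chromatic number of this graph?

The graph has a maximum clique of size 3 (lower bound on chromatic number).
A valid 3-coloring: {0: 1, 1: 2, 2: 1, 3: 0, 4: 2}.
Chromatic number = 3.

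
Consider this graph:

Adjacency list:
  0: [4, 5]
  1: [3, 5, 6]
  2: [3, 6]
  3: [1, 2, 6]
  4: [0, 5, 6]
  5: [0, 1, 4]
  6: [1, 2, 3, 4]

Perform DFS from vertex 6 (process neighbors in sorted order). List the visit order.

DFS from vertex 6 (neighbors processed in ascending order):
Visit order: 6, 1, 3, 2, 5, 0, 4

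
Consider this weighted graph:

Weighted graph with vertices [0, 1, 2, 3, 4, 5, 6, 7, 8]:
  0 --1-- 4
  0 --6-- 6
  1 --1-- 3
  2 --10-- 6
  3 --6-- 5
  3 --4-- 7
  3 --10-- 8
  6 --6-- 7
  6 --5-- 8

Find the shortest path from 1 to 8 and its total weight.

Using Dijkstra's algorithm from vertex 1:
Shortest path: 1 -> 3 -> 8
Total weight: 1 + 10 = 11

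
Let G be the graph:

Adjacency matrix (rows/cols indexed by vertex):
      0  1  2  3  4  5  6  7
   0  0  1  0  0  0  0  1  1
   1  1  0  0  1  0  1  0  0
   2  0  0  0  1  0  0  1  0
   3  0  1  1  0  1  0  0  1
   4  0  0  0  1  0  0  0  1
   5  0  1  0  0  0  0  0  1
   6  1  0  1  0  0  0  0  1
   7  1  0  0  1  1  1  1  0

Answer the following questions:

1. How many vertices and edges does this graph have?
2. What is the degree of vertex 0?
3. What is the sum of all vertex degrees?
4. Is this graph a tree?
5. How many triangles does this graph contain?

Count: 8 vertices, 12 edges.
Vertex 0 has neighbors [1, 6, 7], degree = 3.
Handshaking lemma: 2 * 12 = 24.
A tree on 8 vertices has 7 edges. This graph has 12 edges (5 extra). Not a tree.
Number of triangles = 2.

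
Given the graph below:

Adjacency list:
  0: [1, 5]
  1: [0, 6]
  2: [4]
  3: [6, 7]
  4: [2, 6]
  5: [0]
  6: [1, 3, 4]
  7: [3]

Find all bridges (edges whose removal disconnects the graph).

A bridge is an edge whose removal increases the number of connected components.
Bridges found: (0,1), (0,5), (1,6), (2,4), (3,6), (3,7), (4,6)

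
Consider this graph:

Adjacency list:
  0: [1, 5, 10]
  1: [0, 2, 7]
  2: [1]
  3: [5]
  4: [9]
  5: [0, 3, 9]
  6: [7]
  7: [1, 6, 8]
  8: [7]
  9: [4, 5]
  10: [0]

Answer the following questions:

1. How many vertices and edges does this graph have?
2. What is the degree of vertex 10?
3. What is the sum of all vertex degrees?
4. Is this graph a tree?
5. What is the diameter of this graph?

Count: 11 vertices, 10 edges.
Vertex 10 has neighbors [0], degree = 1.
Handshaking lemma: 2 * 10 = 20.
A graph is a tree iff it is connected and has exactly n-1 edges. This graph is connected (all 11 vertices in one component) and has 11-1 = 10 edges. It is a tree.
Diameter (longest shortest path) = 6.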